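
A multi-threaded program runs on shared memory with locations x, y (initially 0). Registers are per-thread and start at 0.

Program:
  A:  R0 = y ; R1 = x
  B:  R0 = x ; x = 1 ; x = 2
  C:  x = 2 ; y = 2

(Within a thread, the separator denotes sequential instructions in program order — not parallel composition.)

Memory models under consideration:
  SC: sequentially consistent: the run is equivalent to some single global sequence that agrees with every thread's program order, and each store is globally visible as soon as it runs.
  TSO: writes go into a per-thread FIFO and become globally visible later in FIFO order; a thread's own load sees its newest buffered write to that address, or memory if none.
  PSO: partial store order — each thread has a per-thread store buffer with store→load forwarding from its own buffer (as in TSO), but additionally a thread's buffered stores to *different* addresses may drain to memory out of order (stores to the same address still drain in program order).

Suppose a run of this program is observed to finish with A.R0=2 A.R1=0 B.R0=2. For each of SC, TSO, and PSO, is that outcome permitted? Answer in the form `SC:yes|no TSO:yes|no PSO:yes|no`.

SC:no TSO:no PSO:yes

outcome vector order: (A.R0,A.R1,B.R0)
SC: 10 outcomes — {(0,0,0); (0,0,2); (0,1,0); (0,1,2); (0,2,0); (0,2,2); (2,1,0); (2,1,2); (2,2,0); (2,2,2)}
TSO: 10 outcomes — {(0,0,0); (0,0,2); (0,1,0); (0,1,2); (0,2,0); (0,2,2); (2,1,0); (2,1,2); (2,2,0); (2,2,2)}
PSO: 12 outcomes — {(0,0,0); (0,0,2); (0,1,0); (0,1,2); (0,2,0); (0,2,2); (2,0,0); (2,0,2); (2,1,0); (2,1,2); (2,2,0); (2,2,2)}
target (2,0,2) ∈ {PSO}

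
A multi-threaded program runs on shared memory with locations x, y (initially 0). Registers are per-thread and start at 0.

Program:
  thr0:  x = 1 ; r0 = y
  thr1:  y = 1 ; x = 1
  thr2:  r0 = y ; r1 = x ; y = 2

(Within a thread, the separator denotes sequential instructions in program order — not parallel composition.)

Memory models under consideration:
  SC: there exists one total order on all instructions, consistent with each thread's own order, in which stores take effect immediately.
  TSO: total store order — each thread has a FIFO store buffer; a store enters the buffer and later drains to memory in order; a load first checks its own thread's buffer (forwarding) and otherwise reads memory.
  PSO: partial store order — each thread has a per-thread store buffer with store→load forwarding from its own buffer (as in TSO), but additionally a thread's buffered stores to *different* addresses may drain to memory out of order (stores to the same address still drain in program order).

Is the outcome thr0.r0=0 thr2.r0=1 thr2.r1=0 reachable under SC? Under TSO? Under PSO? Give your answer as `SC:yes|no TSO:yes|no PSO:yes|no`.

SC:no TSO:yes PSO:yes

outcome vector order: (thr0.r0,thr2.r0,thr2.r1)
under SC → 000, 001, 011, 100, 101, 110, 111, 200, 201, 210, 211
under TSO → 000, 001, 010, 011, 100, 101, 110, 111, 200, 201, 210, 211
under PSO → 000, 001, 010, 011, 100, 101, 110, 111, 200, 201, 210, 211
target 010 ∈ {TSO,PSO}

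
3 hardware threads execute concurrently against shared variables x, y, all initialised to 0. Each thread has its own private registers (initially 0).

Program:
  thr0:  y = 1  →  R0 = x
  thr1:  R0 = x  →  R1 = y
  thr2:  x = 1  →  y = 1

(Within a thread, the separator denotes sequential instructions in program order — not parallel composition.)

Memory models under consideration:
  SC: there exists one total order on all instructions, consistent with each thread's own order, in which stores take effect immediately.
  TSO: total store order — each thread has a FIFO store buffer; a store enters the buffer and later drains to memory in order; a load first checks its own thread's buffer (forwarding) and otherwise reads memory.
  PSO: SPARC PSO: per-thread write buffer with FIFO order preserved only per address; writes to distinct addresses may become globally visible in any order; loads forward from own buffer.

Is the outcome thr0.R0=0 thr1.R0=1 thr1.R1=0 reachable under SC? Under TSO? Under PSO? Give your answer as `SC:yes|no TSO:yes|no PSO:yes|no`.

outcome vector order: (thr0.R0,thr1.R0,thr1.R1)
SC (7): (0,0,0) (0,0,1) (0,1,1) (1,0,0) (1,0,1) (1,1,0) (1,1,1)
TSO (8): (0,0,0) (0,0,1) (0,1,0) (0,1,1) (1,0,0) (1,0,1) (1,1,0) (1,1,1)
PSO (8): (0,0,0) (0,0,1) (0,1,0) (0,1,1) (1,0,0) (1,0,1) (1,1,0) (1,1,1)
target (0,1,0) ∈ {TSO,PSO}

SC:no TSO:yes PSO:yes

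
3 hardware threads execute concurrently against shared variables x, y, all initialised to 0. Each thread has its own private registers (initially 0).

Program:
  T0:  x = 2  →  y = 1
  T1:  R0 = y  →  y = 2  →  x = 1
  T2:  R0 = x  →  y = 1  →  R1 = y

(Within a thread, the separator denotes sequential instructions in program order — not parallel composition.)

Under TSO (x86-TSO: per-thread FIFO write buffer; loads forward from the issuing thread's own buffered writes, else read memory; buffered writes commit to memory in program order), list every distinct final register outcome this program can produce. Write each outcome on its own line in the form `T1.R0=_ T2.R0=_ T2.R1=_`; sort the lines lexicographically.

T1.R0=0 T2.R0=0 T2.R1=1
T1.R0=0 T2.R0=0 T2.R1=2
T1.R0=0 T2.R0=1 T2.R1=1
T1.R0=0 T2.R0=2 T2.R1=1
T1.R0=0 T2.R0=2 T2.R1=2
T1.R0=1 T2.R0=0 T2.R1=1
T1.R0=1 T2.R0=0 T2.R1=2
T1.R0=1 T2.R0=1 T2.R1=1
T1.R0=1 T2.R0=2 T2.R1=1
T1.R0=1 T2.R0=2 T2.R1=2

outcome vector order: (T1.R0,T2.R0,T2.R1)
|TSO outcomes| = 10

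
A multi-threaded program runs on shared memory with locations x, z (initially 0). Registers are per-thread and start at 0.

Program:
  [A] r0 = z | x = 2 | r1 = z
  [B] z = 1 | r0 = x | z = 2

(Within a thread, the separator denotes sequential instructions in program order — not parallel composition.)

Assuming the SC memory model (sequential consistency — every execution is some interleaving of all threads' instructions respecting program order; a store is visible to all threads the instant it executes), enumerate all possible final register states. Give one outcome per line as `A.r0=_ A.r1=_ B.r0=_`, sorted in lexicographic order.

outcome vector order: (A.r0,A.r1,B.r0)
|SC outcomes| = 10

A.r0=0 A.r1=0 B.r0=2
A.r0=0 A.r1=1 B.r0=0
A.r0=0 A.r1=1 B.r0=2
A.r0=0 A.r1=2 B.r0=0
A.r0=0 A.r1=2 B.r0=2
A.r0=1 A.r1=1 B.r0=0
A.r0=1 A.r1=1 B.r0=2
A.r0=1 A.r1=2 B.r0=0
A.r0=1 A.r1=2 B.r0=2
A.r0=2 A.r1=2 B.r0=0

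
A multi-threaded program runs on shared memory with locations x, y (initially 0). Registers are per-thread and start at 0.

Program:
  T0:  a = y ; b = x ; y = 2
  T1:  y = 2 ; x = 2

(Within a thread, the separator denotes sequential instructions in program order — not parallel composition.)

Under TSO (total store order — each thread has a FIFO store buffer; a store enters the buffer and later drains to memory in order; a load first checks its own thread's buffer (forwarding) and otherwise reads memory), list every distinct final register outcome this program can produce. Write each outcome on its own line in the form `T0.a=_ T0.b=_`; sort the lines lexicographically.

T0.a=0 T0.b=0
T0.a=0 T0.b=2
T0.a=2 T0.b=0
T0.a=2 T0.b=2

outcome vector order: (T0.a,T0.b)
|TSO outcomes| = 4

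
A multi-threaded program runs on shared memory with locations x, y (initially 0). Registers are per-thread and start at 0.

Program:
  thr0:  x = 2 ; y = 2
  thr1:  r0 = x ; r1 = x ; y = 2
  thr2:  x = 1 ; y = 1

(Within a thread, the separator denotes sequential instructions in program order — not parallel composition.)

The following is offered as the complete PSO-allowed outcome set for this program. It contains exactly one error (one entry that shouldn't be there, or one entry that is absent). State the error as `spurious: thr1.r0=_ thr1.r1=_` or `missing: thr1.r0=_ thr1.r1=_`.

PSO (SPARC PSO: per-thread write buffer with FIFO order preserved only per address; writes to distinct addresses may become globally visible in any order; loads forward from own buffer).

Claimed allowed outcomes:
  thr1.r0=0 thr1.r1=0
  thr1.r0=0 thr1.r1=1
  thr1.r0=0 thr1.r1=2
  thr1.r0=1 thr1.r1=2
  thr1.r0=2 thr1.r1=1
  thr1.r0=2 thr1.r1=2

missing: thr1.r0=1 thr1.r1=1

outcome vector order: (thr1.r0,thr1.r1)
[PSO] allowed = {0/0, 0/1, 0/2, 1/1, 1/2, 2/1, 2/2}
PSO∖claimed = {1/1}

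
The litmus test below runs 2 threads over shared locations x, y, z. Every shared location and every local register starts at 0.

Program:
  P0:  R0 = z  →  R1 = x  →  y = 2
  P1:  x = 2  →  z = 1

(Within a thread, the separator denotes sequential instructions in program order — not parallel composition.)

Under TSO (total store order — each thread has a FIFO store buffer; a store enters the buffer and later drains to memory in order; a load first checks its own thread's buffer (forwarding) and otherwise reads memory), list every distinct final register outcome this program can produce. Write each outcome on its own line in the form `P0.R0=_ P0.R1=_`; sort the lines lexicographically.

P0.R0=0 P0.R1=0
P0.R0=0 P0.R1=2
P0.R0=1 P0.R1=2

outcome vector order: (P0.R0,P0.R1)
|TSO outcomes| = 3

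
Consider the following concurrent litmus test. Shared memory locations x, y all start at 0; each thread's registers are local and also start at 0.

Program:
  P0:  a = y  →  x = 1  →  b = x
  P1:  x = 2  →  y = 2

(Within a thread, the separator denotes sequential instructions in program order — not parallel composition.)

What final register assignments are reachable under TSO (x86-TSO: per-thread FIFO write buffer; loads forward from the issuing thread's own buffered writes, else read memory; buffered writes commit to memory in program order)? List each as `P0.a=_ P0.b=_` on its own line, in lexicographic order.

outcome vector order: (P0.a,P0.b)
|TSO outcomes| = 3

P0.a=0 P0.b=1
P0.a=0 P0.b=2
P0.a=2 P0.b=1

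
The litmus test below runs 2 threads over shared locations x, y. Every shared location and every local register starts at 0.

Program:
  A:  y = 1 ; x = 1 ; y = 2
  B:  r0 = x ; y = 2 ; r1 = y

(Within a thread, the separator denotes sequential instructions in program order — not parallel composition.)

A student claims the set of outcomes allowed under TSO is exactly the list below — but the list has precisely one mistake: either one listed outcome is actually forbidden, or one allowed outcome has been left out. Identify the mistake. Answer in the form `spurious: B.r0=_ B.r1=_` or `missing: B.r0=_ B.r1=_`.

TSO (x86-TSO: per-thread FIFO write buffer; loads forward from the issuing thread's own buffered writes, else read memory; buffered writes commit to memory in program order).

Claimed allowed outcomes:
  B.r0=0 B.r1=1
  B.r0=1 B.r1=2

missing: B.r0=0 B.r1=2

outcome vector order: (B.r0,B.r1)
TSO (3): 01, 02, 12
TSO∖claimed = {02}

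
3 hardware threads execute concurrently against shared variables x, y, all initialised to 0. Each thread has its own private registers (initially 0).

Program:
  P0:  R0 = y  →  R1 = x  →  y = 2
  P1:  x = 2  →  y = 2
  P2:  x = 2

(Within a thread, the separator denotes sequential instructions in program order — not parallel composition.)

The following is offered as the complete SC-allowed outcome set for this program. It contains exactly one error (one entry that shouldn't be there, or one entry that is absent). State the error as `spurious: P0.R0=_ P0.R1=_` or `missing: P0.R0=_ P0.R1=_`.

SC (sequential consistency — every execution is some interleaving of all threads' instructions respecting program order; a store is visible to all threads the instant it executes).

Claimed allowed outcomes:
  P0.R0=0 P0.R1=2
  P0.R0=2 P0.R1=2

missing: P0.R0=0 P0.R1=0

outcome vector order: (P0.R0,P0.R1)
[SC] allowed = {0/0; 0/2; 2/2}
SC∖claimed = {0/0}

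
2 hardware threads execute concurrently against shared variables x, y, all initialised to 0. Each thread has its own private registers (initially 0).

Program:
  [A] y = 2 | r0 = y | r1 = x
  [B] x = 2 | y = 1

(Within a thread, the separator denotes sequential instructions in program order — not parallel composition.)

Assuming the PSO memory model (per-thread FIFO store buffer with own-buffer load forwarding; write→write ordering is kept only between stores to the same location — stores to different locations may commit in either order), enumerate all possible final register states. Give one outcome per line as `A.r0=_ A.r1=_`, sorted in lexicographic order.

outcome vector order: (A.r0,A.r1)
|PSO outcomes| = 4

A.r0=1 A.r1=0
A.r0=1 A.r1=2
A.r0=2 A.r1=0
A.r0=2 A.r1=2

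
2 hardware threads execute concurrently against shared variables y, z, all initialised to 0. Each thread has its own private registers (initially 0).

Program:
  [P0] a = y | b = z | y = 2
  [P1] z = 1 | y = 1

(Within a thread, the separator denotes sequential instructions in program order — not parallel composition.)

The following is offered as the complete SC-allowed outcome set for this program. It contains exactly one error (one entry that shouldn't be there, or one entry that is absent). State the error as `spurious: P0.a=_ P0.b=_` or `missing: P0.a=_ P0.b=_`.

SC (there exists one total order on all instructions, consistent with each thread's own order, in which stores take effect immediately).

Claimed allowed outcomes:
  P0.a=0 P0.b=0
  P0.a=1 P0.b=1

missing: P0.a=0 P0.b=1

outcome vector order: (P0.a,P0.b)
under SC → <0 0>; <0 1>; <1 1>
SC∖claimed = {<0 1>}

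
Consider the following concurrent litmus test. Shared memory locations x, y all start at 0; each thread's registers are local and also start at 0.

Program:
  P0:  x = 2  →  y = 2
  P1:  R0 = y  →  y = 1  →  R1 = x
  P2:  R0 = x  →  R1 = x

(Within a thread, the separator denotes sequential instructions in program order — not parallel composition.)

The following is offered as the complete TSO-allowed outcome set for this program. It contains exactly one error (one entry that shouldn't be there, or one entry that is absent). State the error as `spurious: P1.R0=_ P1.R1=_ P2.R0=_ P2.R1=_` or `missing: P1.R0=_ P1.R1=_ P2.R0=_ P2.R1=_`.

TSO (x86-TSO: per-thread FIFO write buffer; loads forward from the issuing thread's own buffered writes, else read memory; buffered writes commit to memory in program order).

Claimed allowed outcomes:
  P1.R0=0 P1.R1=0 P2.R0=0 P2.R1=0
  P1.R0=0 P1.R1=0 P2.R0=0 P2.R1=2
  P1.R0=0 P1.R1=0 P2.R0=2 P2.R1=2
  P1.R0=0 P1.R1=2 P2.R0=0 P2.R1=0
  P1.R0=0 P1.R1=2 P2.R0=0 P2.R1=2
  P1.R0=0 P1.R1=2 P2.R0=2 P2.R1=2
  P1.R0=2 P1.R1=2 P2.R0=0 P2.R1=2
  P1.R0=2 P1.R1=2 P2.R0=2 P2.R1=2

missing: P1.R0=2 P1.R1=2 P2.R0=0 P2.R1=0

outcome vector order: (P1.R0,P1.R1,P2.R0,P2.R1)
under TSO → 0000; 0002; 0022; 0200; 0202; 0222; 2200; 2202; 2222
TSO∖claimed = {2200}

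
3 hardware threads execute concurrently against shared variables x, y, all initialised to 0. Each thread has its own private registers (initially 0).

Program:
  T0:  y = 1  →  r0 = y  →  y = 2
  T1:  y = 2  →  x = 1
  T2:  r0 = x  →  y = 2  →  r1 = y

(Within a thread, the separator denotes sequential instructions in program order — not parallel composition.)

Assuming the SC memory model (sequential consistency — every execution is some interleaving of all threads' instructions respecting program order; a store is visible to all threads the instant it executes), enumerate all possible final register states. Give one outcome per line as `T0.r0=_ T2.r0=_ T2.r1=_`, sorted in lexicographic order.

T0.r0=1 T2.r0=0 T2.r1=1
T0.r0=1 T2.r0=0 T2.r1=2
T0.r0=1 T2.r0=1 T2.r1=1
T0.r0=1 T2.r0=1 T2.r1=2
T0.r0=2 T2.r0=0 T2.r1=1
T0.r0=2 T2.r0=0 T2.r1=2
T0.r0=2 T2.r0=1 T2.r1=2

outcome vector order: (T0.r0,T2.r0,T2.r1)
|SC outcomes| = 7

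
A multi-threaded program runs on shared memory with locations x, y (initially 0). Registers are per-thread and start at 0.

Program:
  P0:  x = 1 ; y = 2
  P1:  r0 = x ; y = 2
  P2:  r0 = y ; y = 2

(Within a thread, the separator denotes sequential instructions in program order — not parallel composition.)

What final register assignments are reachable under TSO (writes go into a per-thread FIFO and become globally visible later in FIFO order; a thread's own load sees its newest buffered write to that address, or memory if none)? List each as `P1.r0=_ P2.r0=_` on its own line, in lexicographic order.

P1.r0=0 P2.r0=0
P1.r0=0 P2.r0=2
P1.r0=1 P2.r0=0
P1.r0=1 P2.r0=2

outcome vector order: (P1.r0,P2.r0)
|TSO outcomes| = 4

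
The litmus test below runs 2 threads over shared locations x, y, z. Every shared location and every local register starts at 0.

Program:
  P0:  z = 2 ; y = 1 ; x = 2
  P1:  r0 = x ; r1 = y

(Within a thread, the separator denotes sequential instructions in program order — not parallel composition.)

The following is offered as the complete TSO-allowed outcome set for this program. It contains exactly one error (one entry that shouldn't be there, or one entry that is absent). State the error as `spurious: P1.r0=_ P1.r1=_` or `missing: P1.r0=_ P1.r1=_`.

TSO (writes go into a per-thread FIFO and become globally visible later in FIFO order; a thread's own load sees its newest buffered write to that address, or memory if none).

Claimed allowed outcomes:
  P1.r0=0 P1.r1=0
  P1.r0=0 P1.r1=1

missing: P1.r0=2 P1.r1=1

outcome vector order: (P1.r0,P1.r1)
TSO: 3 outcomes — {00 01 21}
TSO∖claimed = {21}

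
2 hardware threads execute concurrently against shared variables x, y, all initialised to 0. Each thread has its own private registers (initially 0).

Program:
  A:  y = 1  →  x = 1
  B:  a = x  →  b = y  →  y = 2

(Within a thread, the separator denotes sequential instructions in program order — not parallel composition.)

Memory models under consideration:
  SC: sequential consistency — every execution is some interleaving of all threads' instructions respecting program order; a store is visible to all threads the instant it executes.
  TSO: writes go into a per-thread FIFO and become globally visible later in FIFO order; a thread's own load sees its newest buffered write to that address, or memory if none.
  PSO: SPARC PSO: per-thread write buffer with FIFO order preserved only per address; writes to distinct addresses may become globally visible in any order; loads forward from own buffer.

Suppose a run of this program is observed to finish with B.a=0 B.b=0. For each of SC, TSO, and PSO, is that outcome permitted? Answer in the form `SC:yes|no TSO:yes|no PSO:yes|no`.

SC:yes TSO:yes PSO:yes

outcome vector order: (B.a,B.b)
under SC → <0 0> <0 1> <1 1>
under TSO → <0 0> <0 1> <1 1>
under PSO → <0 0> <0 1> <1 0> <1 1>
target <0 0> ∈ {SC,TSO,PSO}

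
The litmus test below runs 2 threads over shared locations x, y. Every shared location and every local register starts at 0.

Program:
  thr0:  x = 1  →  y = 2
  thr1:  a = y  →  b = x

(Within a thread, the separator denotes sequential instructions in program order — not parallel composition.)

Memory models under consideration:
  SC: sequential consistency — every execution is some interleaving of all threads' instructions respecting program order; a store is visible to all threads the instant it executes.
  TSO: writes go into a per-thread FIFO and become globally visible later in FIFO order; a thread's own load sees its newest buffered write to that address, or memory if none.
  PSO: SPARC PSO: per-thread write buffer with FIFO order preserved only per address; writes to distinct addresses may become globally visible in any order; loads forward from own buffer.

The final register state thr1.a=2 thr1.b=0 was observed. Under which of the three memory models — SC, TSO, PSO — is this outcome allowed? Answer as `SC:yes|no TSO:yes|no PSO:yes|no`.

outcome vector order: (thr1.a,thr1.b)
SC (3): 00 01 21
TSO (3): 00 01 21
PSO (4): 00 01 20 21
target 20 ∈ {PSO}

SC:no TSO:no PSO:yes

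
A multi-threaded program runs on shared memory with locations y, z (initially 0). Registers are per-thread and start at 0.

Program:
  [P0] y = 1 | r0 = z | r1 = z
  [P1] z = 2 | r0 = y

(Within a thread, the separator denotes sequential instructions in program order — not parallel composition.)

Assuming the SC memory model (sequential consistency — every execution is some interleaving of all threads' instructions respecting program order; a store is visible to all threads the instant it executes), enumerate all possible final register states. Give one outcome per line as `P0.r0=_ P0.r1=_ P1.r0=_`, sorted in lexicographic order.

P0.r0=0 P0.r1=0 P1.r0=1
P0.r0=0 P0.r1=2 P1.r0=1
P0.r0=2 P0.r1=2 P1.r0=0
P0.r0=2 P0.r1=2 P1.r0=1

outcome vector order: (P0.r0,P0.r1,P1.r0)
|SC outcomes| = 4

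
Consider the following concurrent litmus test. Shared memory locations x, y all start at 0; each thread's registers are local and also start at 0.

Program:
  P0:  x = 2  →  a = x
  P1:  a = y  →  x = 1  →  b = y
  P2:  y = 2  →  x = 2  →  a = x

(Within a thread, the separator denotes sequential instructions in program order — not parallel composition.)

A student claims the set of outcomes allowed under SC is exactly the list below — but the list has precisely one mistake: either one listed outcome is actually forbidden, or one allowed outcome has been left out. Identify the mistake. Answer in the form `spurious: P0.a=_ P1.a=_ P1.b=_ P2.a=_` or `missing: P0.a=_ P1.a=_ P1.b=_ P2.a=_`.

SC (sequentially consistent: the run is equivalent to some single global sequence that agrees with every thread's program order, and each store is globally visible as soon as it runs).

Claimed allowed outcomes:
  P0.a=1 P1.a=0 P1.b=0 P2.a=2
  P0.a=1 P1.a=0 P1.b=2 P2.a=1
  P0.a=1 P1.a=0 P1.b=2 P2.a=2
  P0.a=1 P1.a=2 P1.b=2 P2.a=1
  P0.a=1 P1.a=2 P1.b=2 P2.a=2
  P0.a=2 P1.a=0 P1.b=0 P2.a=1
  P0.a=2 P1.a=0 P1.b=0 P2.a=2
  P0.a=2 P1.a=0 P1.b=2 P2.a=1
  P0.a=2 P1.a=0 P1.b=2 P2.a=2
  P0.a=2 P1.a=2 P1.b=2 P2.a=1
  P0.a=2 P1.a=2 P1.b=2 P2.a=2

spurious: P0.a=2 P1.a=0 P1.b=0 P2.a=1

outcome vector order: (P0.a,P1.a,P1.b,P2.a)
SC (10): <1 0 0 2> <1 0 2 1> <1 0 2 2> <1 2 2 1> <1 2 2 2> <2 0 0 2> <2 0 2 1> <2 0 2 2> <2 2 2 1> <2 2 2 2>
claimed∖SC = {<2 0 0 1>}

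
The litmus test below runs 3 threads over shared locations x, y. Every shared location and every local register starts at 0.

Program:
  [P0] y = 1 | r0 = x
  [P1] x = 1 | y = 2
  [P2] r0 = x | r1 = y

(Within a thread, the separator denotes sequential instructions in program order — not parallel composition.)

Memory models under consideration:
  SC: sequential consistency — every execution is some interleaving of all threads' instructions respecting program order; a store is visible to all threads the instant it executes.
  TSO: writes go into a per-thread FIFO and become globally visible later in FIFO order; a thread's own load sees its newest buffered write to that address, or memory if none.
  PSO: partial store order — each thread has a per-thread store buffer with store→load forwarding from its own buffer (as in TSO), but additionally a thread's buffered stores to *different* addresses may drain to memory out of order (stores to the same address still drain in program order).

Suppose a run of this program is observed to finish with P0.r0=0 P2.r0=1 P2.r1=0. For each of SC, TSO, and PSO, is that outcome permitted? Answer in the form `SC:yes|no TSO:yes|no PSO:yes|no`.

SC:no TSO:yes PSO:yes

outcome vector order: (P0.r0,P2.r0,P2.r1)
SC (11): 0/0/0, 0/0/1, 0/0/2, 0/1/1, 0/1/2, 1/0/0, 1/0/1, 1/0/2, 1/1/0, 1/1/1, 1/1/2
TSO (12): 0/0/0, 0/0/1, 0/0/2, 0/1/0, 0/1/1, 0/1/2, 1/0/0, 1/0/1, 1/0/2, 1/1/0, 1/1/1, 1/1/2
PSO (12): 0/0/0, 0/0/1, 0/0/2, 0/1/0, 0/1/1, 0/1/2, 1/0/0, 1/0/1, 1/0/2, 1/1/0, 1/1/1, 1/1/2
target 0/1/0 ∈ {TSO,PSO}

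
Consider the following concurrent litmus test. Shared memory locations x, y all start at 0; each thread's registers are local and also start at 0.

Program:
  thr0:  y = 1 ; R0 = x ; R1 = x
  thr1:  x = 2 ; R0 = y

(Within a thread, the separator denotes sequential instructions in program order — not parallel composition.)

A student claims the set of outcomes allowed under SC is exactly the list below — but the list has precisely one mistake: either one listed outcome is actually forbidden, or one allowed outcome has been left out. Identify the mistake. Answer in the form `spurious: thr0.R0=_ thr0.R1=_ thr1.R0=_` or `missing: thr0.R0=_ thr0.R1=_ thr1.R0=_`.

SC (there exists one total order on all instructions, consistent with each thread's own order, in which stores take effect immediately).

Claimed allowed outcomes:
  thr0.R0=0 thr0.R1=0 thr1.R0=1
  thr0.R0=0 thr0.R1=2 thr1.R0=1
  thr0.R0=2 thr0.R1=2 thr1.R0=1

missing: thr0.R0=2 thr0.R1=2 thr1.R0=0

outcome vector order: (thr0.R0,thr0.R1,thr1.R0)
SC (4): (0,0,1); (0,2,1); (2,2,0); (2,2,1)
SC∖claimed = {(2,2,0)}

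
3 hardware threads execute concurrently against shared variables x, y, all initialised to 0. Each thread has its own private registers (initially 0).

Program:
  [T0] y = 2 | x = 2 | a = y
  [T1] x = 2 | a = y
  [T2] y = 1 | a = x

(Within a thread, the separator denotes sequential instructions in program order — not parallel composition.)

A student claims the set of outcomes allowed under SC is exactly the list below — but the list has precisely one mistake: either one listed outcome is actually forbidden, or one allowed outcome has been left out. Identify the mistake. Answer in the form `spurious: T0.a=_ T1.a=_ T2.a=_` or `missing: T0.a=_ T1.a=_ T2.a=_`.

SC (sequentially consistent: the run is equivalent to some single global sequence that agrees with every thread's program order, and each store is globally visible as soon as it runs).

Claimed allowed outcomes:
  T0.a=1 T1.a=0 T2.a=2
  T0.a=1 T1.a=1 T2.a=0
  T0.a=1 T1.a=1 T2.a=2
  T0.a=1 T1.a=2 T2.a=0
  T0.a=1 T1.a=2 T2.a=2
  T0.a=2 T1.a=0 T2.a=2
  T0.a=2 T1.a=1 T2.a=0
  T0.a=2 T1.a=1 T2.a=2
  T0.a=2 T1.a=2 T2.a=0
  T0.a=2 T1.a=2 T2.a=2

spurious: T0.a=1 T1.a=2 T2.a=0

outcome vector order: (T0.a,T1.a,T2.a)
SC: 9 outcomes — {<1 0 2>; <1 1 0>; <1 1 2>; <1 2 2>; <2 0 2>; <2 1 0>; <2 1 2>; <2 2 0>; <2 2 2>}
claimed∖SC = {<1 2 0>}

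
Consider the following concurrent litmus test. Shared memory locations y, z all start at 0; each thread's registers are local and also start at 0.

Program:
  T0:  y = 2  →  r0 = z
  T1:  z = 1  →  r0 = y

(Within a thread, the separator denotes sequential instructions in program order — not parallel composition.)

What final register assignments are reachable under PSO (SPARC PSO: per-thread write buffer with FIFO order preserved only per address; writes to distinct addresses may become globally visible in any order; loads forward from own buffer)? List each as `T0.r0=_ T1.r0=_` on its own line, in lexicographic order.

outcome vector order: (T0.r0,T1.r0)
|PSO outcomes| = 4

T0.r0=0 T1.r0=0
T0.r0=0 T1.r0=2
T0.r0=1 T1.r0=0
T0.r0=1 T1.r0=2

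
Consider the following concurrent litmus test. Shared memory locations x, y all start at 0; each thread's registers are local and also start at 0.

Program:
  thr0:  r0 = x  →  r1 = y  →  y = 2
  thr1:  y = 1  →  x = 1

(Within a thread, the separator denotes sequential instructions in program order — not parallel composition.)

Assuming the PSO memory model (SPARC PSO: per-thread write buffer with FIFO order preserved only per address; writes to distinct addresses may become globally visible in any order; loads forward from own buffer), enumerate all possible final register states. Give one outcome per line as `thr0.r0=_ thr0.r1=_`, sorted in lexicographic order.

outcome vector order: (thr0.r0,thr0.r1)
|PSO outcomes| = 4

thr0.r0=0 thr0.r1=0
thr0.r0=0 thr0.r1=1
thr0.r0=1 thr0.r1=0
thr0.r0=1 thr0.r1=1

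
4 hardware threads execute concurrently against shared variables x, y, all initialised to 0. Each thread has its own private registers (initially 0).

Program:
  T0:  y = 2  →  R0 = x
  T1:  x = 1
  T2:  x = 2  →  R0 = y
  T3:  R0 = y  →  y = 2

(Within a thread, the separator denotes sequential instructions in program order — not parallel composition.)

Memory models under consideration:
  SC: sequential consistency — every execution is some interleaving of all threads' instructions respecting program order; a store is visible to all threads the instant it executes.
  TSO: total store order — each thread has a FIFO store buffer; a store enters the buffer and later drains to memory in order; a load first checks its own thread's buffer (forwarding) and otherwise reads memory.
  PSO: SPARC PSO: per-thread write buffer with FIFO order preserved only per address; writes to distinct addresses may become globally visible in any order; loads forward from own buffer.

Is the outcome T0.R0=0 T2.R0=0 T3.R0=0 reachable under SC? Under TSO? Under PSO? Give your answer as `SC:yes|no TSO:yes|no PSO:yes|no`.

outcome vector order: (T0.R0,T2.R0,T3.R0)
SC (10): 020, 022, 100, 102, 120, 122, 200, 202, 220, 222
TSO (12): 000, 002, 020, 022, 100, 102, 120, 122, 200, 202, 220, 222
PSO (12): 000, 002, 020, 022, 100, 102, 120, 122, 200, 202, 220, 222
target 000 ∈ {TSO,PSO}

SC:no TSO:yes PSO:yes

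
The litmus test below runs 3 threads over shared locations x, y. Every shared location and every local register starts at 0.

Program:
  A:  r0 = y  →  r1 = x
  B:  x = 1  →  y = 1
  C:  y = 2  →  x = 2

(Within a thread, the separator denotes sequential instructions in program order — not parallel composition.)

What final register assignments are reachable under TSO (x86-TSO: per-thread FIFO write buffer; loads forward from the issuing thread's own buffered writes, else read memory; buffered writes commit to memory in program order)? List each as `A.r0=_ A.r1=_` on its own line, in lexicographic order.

outcome vector order: (A.r0,A.r1)
|TSO outcomes| = 8

A.r0=0 A.r1=0
A.r0=0 A.r1=1
A.r0=0 A.r1=2
A.r0=1 A.r1=1
A.r0=1 A.r1=2
A.r0=2 A.r1=0
A.r0=2 A.r1=1
A.r0=2 A.r1=2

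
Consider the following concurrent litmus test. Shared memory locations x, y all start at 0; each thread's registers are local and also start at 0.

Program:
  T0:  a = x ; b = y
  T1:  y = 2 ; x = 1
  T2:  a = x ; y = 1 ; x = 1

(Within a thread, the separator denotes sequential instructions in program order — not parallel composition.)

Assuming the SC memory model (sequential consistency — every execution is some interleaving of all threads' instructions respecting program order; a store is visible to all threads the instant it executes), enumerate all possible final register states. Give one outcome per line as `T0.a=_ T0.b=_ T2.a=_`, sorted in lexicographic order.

T0.a=0 T0.b=0 T2.a=0
T0.a=0 T0.b=0 T2.a=1
T0.a=0 T0.b=1 T2.a=0
T0.a=0 T0.b=1 T2.a=1
T0.a=0 T0.b=2 T2.a=0
T0.a=0 T0.b=2 T2.a=1
T0.a=1 T0.b=1 T2.a=0
T0.a=1 T0.b=1 T2.a=1
T0.a=1 T0.b=2 T2.a=0
T0.a=1 T0.b=2 T2.a=1

outcome vector order: (T0.a,T0.b,T2.a)
|SC outcomes| = 10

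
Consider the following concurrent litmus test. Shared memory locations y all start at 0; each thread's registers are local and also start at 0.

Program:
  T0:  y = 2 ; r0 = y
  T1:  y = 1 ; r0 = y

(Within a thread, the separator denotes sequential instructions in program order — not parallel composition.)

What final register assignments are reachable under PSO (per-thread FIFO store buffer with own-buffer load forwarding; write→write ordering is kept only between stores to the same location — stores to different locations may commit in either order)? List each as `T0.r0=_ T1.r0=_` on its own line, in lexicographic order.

outcome vector order: (T0.r0,T1.r0)
|PSO outcomes| = 3

T0.r0=1 T1.r0=1
T0.r0=2 T1.r0=1
T0.r0=2 T1.r0=2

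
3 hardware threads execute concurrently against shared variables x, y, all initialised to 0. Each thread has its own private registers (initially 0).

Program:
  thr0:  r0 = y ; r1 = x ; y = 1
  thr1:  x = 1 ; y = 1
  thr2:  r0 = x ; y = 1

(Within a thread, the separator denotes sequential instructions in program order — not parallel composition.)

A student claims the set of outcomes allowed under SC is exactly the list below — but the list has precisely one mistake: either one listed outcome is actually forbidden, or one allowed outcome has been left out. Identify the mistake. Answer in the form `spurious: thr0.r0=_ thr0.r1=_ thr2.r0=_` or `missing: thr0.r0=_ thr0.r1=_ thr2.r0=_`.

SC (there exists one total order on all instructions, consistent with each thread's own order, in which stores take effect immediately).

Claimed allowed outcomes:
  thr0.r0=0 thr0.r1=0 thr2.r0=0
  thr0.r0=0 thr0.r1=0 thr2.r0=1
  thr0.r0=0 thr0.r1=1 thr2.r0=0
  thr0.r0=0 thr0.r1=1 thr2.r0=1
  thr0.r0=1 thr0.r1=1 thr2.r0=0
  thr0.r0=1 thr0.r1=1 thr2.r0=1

outcome vector order: (thr0.r0,thr0.r1,thr2.r0)
[SC] allowed = {<0 0 0> <0 0 1> <0 1 0> <0 1 1> <1 0 0> <1 1 0> <1 1 1>}
SC∖claimed = {<1 0 0>}

missing: thr0.r0=1 thr0.r1=0 thr2.r0=0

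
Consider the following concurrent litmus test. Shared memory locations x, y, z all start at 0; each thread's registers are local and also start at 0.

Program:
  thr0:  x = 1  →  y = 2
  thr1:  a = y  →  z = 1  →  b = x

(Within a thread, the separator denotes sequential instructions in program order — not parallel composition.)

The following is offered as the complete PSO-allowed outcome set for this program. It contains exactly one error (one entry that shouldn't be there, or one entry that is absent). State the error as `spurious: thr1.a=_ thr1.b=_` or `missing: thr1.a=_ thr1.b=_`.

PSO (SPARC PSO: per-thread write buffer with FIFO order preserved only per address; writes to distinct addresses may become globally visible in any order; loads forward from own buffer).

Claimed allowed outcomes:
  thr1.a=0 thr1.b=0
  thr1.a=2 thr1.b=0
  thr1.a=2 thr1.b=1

outcome vector order: (thr1.a,thr1.b)
PSO: 4 outcomes — {00; 01; 20; 21}
PSO∖claimed = {01}

missing: thr1.a=0 thr1.b=1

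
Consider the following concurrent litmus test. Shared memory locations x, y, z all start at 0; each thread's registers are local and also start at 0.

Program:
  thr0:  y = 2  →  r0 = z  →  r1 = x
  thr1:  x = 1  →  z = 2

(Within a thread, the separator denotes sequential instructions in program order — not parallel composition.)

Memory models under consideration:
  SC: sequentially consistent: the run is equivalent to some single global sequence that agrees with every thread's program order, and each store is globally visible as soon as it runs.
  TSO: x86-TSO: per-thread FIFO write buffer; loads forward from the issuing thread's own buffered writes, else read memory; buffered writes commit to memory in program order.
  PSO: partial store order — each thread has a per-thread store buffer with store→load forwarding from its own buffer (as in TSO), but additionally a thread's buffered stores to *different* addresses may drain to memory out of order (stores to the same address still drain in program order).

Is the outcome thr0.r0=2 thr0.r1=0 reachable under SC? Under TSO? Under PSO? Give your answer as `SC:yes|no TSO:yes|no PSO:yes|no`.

outcome vector order: (thr0.r0,thr0.r1)
[SC] allowed = {<0 0>; <0 1>; <2 1>}
[TSO] allowed = {<0 0>; <0 1>; <2 1>}
[PSO] allowed = {<0 0>; <0 1>; <2 0>; <2 1>}
target <2 0> ∈ {PSO}

SC:no TSO:no PSO:yes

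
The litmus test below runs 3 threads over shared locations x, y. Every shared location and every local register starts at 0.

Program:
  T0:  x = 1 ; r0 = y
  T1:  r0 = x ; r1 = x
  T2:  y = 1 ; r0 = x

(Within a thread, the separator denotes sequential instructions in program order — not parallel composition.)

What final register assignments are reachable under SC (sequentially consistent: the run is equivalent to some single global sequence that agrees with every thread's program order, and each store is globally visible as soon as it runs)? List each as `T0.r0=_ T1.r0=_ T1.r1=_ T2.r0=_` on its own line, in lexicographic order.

T0.r0=0 T1.r0=0 T1.r1=0 T2.r0=1
T0.r0=0 T1.r0=0 T1.r1=1 T2.r0=1
T0.r0=0 T1.r0=1 T1.r1=1 T2.r0=1
T0.r0=1 T1.r0=0 T1.r1=0 T2.r0=0
T0.r0=1 T1.r0=0 T1.r1=0 T2.r0=1
T0.r0=1 T1.r0=0 T1.r1=1 T2.r0=0
T0.r0=1 T1.r0=0 T1.r1=1 T2.r0=1
T0.r0=1 T1.r0=1 T1.r1=1 T2.r0=0
T0.r0=1 T1.r0=1 T1.r1=1 T2.r0=1

outcome vector order: (T0.r0,T1.r0,T1.r1,T2.r0)
|SC outcomes| = 9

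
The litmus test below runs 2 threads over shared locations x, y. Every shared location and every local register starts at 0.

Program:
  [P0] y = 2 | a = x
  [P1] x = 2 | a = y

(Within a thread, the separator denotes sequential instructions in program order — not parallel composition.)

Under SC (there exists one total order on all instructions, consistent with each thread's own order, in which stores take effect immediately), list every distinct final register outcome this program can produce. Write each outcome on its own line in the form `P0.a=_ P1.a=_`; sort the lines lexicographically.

P0.a=0 P1.a=2
P0.a=2 P1.a=0
P0.a=2 P1.a=2

outcome vector order: (P0.a,P1.a)
|SC outcomes| = 3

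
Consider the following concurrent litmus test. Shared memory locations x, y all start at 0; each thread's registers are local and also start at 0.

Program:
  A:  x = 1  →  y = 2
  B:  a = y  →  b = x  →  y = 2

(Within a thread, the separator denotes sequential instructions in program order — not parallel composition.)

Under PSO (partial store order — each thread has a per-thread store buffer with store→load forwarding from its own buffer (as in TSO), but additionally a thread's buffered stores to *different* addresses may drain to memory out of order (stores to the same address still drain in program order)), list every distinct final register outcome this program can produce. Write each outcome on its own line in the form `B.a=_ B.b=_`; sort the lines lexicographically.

B.a=0 B.b=0
B.a=0 B.b=1
B.a=2 B.b=0
B.a=2 B.b=1

outcome vector order: (B.a,B.b)
|PSO outcomes| = 4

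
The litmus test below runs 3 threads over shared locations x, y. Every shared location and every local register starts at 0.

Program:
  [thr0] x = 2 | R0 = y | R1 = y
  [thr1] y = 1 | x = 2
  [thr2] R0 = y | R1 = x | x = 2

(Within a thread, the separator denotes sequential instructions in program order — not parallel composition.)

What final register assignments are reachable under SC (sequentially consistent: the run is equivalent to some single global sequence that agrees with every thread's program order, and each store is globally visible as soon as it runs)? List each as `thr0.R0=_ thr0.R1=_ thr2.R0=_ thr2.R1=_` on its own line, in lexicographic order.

thr0.R0=0 thr0.R1=0 thr2.R0=0 thr2.R1=0
thr0.R0=0 thr0.R1=0 thr2.R0=0 thr2.R1=2
thr0.R0=0 thr0.R1=0 thr2.R0=1 thr2.R1=2
thr0.R0=0 thr0.R1=1 thr2.R0=0 thr2.R1=0
thr0.R0=0 thr0.R1=1 thr2.R0=0 thr2.R1=2
thr0.R0=0 thr0.R1=1 thr2.R0=1 thr2.R1=2
thr0.R0=1 thr0.R1=1 thr2.R0=0 thr2.R1=0
thr0.R0=1 thr0.R1=1 thr2.R0=0 thr2.R1=2
thr0.R0=1 thr0.R1=1 thr2.R0=1 thr2.R1=0
thr0.R0=1 thr0.R1=1 thr2.R0=1 thr2.R1=2

outcome vector order: (thr0.R0,thr0.R1,thr2.R0,thr2.R1)
|SC outcomes| = 10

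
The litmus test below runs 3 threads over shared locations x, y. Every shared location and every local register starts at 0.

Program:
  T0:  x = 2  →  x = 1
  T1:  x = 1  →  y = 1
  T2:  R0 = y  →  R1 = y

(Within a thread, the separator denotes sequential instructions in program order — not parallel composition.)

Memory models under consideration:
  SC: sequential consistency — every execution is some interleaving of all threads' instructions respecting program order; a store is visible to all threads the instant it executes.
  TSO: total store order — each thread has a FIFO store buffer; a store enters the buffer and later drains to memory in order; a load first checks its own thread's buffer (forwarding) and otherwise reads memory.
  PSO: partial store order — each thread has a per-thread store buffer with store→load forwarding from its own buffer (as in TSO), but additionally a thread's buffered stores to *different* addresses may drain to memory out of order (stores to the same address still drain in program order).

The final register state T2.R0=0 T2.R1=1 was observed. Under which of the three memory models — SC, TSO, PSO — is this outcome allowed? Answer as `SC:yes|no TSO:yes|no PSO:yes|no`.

outcome vector order: (T2.R0,T2.R1)
SC (3): <0 0> <0 1> <1 1>
TSO (3): <0 0> <0 1> <1 1>
PSO (3): <0 0> <0 1> <1 1>
target <0 1> ∈ {SC,TSO,PSO}

SC:yes TSO:yes PSO:yes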